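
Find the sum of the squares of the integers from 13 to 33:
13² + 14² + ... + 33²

Use ∑_{k=1}^{n} k² = n(n+1)(2n+1)/6, then subtract the first 12 terms.
∑_{k=1}^{33} k² = 33×34×67/6 = 12529
∑_{k=1}^{12} k² = 12×13×25/6 = 650
∑_{k=13}^{33} k² = 12529 - 650 = 11879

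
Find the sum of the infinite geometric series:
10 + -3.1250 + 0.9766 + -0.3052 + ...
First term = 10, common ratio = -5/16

For |r| < 1, S = a / (1 - r)
S = 10 / (1 - (-5/16))
S = 10 / (21/16)
S = 160/21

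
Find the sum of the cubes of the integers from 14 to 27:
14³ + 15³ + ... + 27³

Use ∑_{k=1}^{n} k³ = [n(n+1)/2]², then subtract the first 13 terms.
∑_{k=1}^{27} k³ = [27×28/2]² = 378² = 142884
∑_{k=1}^{13} k³ = [13×14/2]² = 91² = 8281
∑_{k=14}^{27} k³ = 142884 - 8281 = 134603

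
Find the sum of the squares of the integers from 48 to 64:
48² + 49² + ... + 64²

Use ∑_{k=1}^{n} k² = n(n+1)(2n+1)/6, then subtract the first 47 terms.
∑_{k=1}^{64} k² = 64×65×129/6 = 89440
∑_{k=1}^{47} k² = 47×48×95/6 = 35720
∑_{k=48}^{64} k² = 89440 - 35720 = 53720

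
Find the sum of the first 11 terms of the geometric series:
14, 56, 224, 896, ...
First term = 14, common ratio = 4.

Sₙ = a(1 - rⁿ) / (1 - r)
S_11 = 14(1 - 4^11) / (1 - 4)
S_11 = 14(1 - 4194304) / (-3)
S_11 = 19573414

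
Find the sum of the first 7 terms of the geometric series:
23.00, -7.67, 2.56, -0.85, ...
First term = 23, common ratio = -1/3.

Sₙ = a(1 - rⁿ) / (1 - r)
S_7 = 23(1 - (-1/3)^7) / (1 - (-1/3))
S_7 = 23(1 - (-1/2187)) / (4/3)
S_7 = 12581/729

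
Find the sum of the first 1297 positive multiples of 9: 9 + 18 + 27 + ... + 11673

Factor out 9: = 9(1 + 2 + ... + 1297) = 9 × n(n+1)/2
= 9 × 1297×1298/2
= 9 × 841753
= 7575777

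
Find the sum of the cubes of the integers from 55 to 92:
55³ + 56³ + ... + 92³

Use ∑_{k=1}^{n} k³ = [n(n+1)/2]², then subtract the first 54 terms.
∑_{k=1}^{92} k³ = [92×93/2]² = 4278² = 18301284
∑_{k=1}^{54} k³ = [54×55/2]² = 1485² = 2205225
∑_{k=55}^{92} k³ = 18301284 - 2205225 = 16096059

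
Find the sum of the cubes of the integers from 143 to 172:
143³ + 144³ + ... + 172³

Use ∑_{k=1}^{n} k³ = [n(n+1)/2]², then subtract the first 142 terms.
∑_{k=1}^{172} k³ = [172×173/2]² = 14878² = 221354884
∑_{k=1}^{142} k³ = [142×143/2]² = 10153² = 103083409
∑_{k=143}^{172} k³ = 221354884 - 103083409 = 118271475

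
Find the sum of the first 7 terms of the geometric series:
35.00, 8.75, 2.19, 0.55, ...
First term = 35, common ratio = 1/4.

Sₙ = a(1 - rⁿ) / (1 - r)
S_7 = 35(1 - (1/4)^7) / (1 - (1/4))
S_7 = 35(1 - (1/16384)) / (3/4)
S_7 = 191135/4096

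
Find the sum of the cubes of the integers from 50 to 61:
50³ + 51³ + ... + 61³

Use ∑_{k=1}^{n} k³ = [n(n+1)/2]², then subtract the first 49 terms.
∑_{k=1}^{61} k³ = [61×62/2]² = 1891² = 3575881
∑_{k=1}^{49} k³ = [49×50/2]² = 1225² = 1500625
∑_{k=50}^{61} k³ = 3575881 - 1500625 = 2075256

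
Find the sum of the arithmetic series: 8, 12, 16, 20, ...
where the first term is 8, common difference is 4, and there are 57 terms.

Sₙ = n/2 × (first + last)
Last term = a + (n-1)d = 8 + (57-1)×4 = 232
S_57 = 57/2 × (8 + 232)
S_57 = 57/2 × 240 = 6840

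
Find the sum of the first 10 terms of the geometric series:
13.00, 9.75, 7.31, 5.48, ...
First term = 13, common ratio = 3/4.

Sₙ = a(1 - rⁿ) / (1 - r)
S_10 = 13(1 - (3/4)^10) / (1 - (3/4))
S_10 = 13(1 - (59049/1048576)) / (1/4)
S_10 = 12863851/262144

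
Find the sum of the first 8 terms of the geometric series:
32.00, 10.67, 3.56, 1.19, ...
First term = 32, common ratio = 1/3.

Sₙ = a(1 - rⁿ) / (1 - r)
S_8 = 32(1 - (1/3)^8) / (1 - (1/3))
S_8 = 32(1 - (1/6561)) / (2/3)
S_8 = 104960/2187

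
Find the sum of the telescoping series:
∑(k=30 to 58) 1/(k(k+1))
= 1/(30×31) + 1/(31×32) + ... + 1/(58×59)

Partial fractions: 1/(k(k+1)) = 1/k - 1/(k+1)
The series telescopes:
= (1/30 - 1/31) + (1/31 - 1/32) + ... + (1/58 - 1/59)
= 1/30 - 1/59
= 29/1770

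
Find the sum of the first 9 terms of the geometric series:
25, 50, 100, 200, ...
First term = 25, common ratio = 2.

Sₙ = a(1 - rⁿ) / (1 - r)
S_9 = 25(1 - 2^9) / (1 - 2)
S_9 = 25(1 - 512) / (-1)
S_9 = 12775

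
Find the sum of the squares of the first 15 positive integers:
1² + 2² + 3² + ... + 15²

Formula: ∑k² = n(n+1)(2n+1)/6
= 15×16×31/6
= 7440/6
= 1240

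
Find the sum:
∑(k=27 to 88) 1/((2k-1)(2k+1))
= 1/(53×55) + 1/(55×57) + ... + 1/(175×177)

Partial fractions: 1/((2k-1)(2k+1)) = (1/2)[1/(2k-1) - 1/(2k+1)]
The series telescopes:
= (1/2)[1/53 - 1/177]
= 62/9381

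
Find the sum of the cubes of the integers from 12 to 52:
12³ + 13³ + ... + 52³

Use ∑_{k=1}^{n} k³ = [n(n+1)/2]², then subtract the first 11 terms.
∑_{k=1}^{52} k³ = [52×53/2]² = 1378² = 1898884
∑_{k=1}^{11} k³ = [11×12/2]² = 66² = 4356
∑_{k=12}^{52} k³ = 1898884 - 4356 = 1894528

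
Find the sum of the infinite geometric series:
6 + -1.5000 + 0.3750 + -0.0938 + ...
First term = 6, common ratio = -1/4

For |r| < 1, S = a / (1 - r)
S = 6 / (1 - (-1/4))
S = 6 / (5/4)
S = 24/5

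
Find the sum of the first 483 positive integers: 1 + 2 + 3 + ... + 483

Formula: ∑k = n(n+1)/2
= 483×484/2
= 233772/2
= 116886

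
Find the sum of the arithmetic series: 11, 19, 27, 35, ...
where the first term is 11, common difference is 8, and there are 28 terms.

Sₙ = n/2 × (first + last)
Last term = a + (n-1)d = 11 + (28-1)×8 = 227
S_28 = 28/2 × (11 + 227)
S_28 = 28/2 × 238 = 3332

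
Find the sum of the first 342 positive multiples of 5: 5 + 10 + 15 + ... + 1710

Factor out 5: = 5(1 + 2 + ... + 342) = 5 × n(n+1)/2
= 5 × 342×343/2
= 5 × 58653
= 293265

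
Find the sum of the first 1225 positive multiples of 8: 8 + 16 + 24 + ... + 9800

Factor out 8: = 8(1 + 2 + ... + 1225) = 8 × n(n+1)/2
= 8 × 1225×1226/2
= 8 × 750925
= 6007400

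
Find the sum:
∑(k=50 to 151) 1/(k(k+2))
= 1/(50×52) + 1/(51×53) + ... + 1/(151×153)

Partial fractions: 1/(k(k+2)) = (1/2)[1/k - 1/(k+2)]
Telescoping leaves the first two and last two terms:
= (1/2)[1/50 + 1/51 - 1/152 - 1/153]
= 15403/1162800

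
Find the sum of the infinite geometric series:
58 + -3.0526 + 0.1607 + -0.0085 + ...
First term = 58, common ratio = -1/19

For |r| < 1, S = a / (1 - r)
S = 58 / (1 - (-1/19))
S = 58 / (20/19)
S = 551/10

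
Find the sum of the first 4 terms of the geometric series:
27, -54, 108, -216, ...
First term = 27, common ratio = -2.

Sₙ = a(1 - rⁿ) / (1 - r)
S_4 = 27(1 - (-2)^4) / (1 - (-2))
S_4 = 27(1 - 16) / (3)
S_4 = -135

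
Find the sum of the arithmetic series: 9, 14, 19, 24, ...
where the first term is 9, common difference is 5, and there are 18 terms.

Sₙ = n/2 × (first + last)
Last term = a + (n-1)d = 9 + (18-1)×5 = 94
S_18 = 18/2 × (9 + 94)
S_18 = 18/2 × 103 = 927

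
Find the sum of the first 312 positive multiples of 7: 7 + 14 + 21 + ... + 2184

Factor out 7: = 7(1 + 2 + ... + 312) = 7 × n(n+1)/2
= 7 × 312×313/2
= 7 × 48828
= 341796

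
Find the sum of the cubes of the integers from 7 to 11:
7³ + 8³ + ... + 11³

Use ∑_{k=1}^{n} k³ = [n(n+1)/2]², then subtract the first 6 terms.
∑_{k=1}^{11} k³ = [11×12/2]² = 66² = 4356
∑_{k=1}^{6} k³ = [6×7/2]² = 21² = 441
∑_{k=7}^{11} k³ = 4356 - 441 = 3915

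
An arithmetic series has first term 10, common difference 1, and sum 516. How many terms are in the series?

Using S = n/2 × [2a + (n-1)d]
516 = n/2 × [2(10) + (n-1)(1)]
516 = n/2 × [20 + 1n - 1]
1032 = n × [19 + 1n]
1n² + (19)n - 1032 = 0
Discriminant: Δ = (19)² - 4(1)(-1032) = 361 + 4128 = 4489
√Δ = 67
n = [-(19) + √Δ] / (2·1) = (-19 + 67) / 2 = 48 / 2 = 24
(The negative root is discarded since n must be a positive integer.)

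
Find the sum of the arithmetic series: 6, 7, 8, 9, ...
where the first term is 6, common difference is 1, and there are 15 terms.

Sₙ = n/2 × (first + last)
Last term = a + (n-1)d = 6 + (15-1)×1 = 20
S_15 = 15/2 × (6 + 20)
S_15 = 15/2 × 26 = 195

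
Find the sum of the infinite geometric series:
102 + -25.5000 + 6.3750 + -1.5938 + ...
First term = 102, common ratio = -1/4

For |r| < 1, S = a / (1 - r)
S = 102 / (1 - (-1/4))
S = 102 / (5/4)
S = 408/5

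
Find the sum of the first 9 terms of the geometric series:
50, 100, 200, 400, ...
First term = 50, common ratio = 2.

Sₙ = a(1 - rⁿ) / (1 - r)
S_9 = 50(1 - 2^9) / (1 - 2)
S_9 = 50(1 - 512) / (-1)
S_9 = 25550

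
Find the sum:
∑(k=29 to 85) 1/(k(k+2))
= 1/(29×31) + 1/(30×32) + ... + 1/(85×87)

Partial fractions: 1/(k(k+2)) = (1/2)[1/k - 1/(k+2)]
Telescoping leaves the first two and last two terms:
= (1/2)[1/29 + 1/30 - 1/86 - 1/87]
= 418/18705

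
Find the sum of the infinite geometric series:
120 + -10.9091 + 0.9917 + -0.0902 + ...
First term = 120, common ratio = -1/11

For |r| < 1, S = a / (1 - r)
S = 120 / (1 - (-1/11))
S = 120 / (12/11)
S = 110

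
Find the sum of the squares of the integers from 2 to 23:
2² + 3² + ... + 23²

Use ∑_{k=1}^{n} k² = n(n+1)(2n+1)/6, then subtract the first 1 terms.
∑_{k=1}^{23} k² = 23×24×47/6 = 4324
∑_{k=1}^{1} k² = 1×2×3/6 = 1
∑_{k=2}^{23} k² = 4324 - 1 = 4323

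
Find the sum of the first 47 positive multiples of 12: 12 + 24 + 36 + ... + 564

Factor out 12: = 12(1 + 2 + ... + 47) = 12 × n(n+1)/2
= 12 × 47×48/2
= 12 × 1128
= 13536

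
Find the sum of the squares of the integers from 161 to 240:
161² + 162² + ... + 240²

Use ∑_{k=1}^{n} k² = n(n+1)(2n+1)/6, then subtract the first 160 terms.
∑_{k=1}^{240} k² = 240×241×481/6 = 4636840
∑_{k=1}^{160} k² = 160×161×321/6 = 1378160
∑_{k=161}^{240} k² = 4636840 - 1378160 = 3258680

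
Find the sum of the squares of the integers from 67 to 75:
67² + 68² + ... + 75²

Use ∑_{k=1}^{n} k² = n(n+1)(2n+1)/6, then subtract the first 66 terms.
∑_{k=1}^{75} k² = 75×76×151/6 = 143450
∑_{k=1}^{66} k² = 66×67×133/6 = 98021
∑_{k=67}^{75} k² = 143450 - 98021 = 45429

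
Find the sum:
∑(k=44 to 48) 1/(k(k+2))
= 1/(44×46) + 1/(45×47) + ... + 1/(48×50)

Partial fractions: 1/(k(k+2)) = (1/2)[1/k - 1/(k+2)]
Telescoping leaves the first two and last two terms:
= (1/2)[1/44 + 1/45 - 1/49 - 1/50]
= 2203/970200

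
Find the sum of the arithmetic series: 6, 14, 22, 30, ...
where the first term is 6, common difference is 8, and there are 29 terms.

Sₙ = n/2 × (first + last)
Last term = a + (n-1)d = 6 + (29-1)×8 = 230
S_29 = 29/2 × (6 + 230)
S_29 = 29/2 × 236 = 3422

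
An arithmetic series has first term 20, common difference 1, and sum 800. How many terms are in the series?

Using S = n/2 × [2a + (n-1)d]
800 = n/2 × [2(20) + (n-1)(1)]
800 = n/2 × [40 + 1n - 1]
1600 = n × [39 + 1n]
1n² + (39)n - 1600 = 0
Discriminant: Δ = (39)² - 4(1)(-1600) = 1521 + 6400 = 7921
√Δ = 89
n = [-(39) + √Δ] / (2·1) = (-39 + 89) / 2 = 50 / 2 = 25
(The negative root is discarded since n must be a positive integer.)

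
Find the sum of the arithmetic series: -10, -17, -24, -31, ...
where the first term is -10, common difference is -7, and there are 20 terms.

Sₙ = n/2 × (first + last)
Last term = a + (n-1)d = -10 + (20-1)×(-7) = -143
S_20 = 20/2 × (-10 + (-143))
S_20 = 20/2 × (-153) = -1530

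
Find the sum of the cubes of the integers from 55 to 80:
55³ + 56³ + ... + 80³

Use ∑_{k=1}^{n} k³ = [n(n+1)/2]², then subtract the first 54 terms.
∑_{k=1}^{80} k³ = [80×81/2]² = 3240² = 10497600
∑_{k=1}^{54} k³ = [54×55/2]² = 1485² = 2205225
∑_{k=55}^{80} k³ = 10497600 - 2205225 = 8292375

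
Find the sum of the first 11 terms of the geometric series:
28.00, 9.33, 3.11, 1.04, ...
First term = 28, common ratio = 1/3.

Sₙ = a(1 - rⁿ) / (1 - r)
S_11 = 28(1 - (1/3)^11) / (1 - (1/3))
S_11 = 28(1 - (1/177147)) / (2/3)
S_11 = 2480044/59049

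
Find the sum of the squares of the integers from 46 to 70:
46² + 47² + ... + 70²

Use ∑_{k=1}^{n} k² = n(n+1)(2n+1)/6, then subtract the first 45 terms.
∑_{k=1}^{70} k² = 70×71×141/6 = 116795
∑_{k=1}^{45} k² = 45×46×91/6 = 31395
∑_{k=46}^{70} k² = 116795 - 31395 = 85400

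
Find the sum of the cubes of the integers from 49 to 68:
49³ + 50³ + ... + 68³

Use ∑_{k=1}^{n} k³ = [n(n+1)/2]², then subtract the first 48 terms.
∑_{k=1}^{68} k³ = [68×69/2]² = 2346² = 5503716
∑_{k=1}^{48} k³ = [48×49/2]² = 1176² = 1382976
∑_{k=49}^{68} k³ = 5503716 - 1382976 = 4120740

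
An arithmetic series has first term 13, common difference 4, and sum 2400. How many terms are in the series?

Using S = n/2 × [2a + (n-1)d]
2400 = n/2 × [2(13) + (n-1)(4)]
2400 = n/2 × [26 + 4n - 4]
4800 = n × [22 + 4n]
4n² + (22)n - 4800 = 0
Discriminant: Δ = (22)² - 4(4)(-4800) = 484 + 76800 = 77284
√Δ = 278
n = [-(22) + √Δ] / (2·4) = (-22 + 278) / 8 = 256 / 8 = 32
(The negative root is discarded since n must be a positive integer.)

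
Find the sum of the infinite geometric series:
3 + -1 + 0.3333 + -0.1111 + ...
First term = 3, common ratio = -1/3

For |r| < 1, S = a / (1 - r)
S = 3 / (1 - (-1/3))
S = 3 / (4/3)
S = 9/4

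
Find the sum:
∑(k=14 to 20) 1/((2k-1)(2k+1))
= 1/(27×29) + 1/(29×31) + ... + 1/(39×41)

Partial fractions: 1/((2k-1)(2k+1)) = (1/2)[1/(2k-1) - 1/(2k+1)]
The series telescopes:
= (1/2)[1/27 - 1/41]
= 7/1107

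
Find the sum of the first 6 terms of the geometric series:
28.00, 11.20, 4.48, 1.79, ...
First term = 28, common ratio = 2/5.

Sₙ = a(1 - rⁿ) / (1 - r)
S_6 = 28(1 - (2/5)^6) / (1 - (2/5))
S_6 = 28(1 - (64/15625)) / (3/5)
S_6 = 145236/3125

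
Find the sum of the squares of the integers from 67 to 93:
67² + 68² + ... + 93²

Use ∑_{k=1}^{n} k² = n(n+1)(2n+1)/6, then subtract the first 66 terms.
∑_{k=1}^{93} k² = 93×94×187/6 = 272459
∑_{k=1}^{66} k² = 66×67×133/6 = 98021
∑_{k=67}^{93} k² = 272459 - 98021 = 174438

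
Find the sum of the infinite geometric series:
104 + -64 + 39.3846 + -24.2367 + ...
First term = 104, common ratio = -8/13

For |r| < 1, S = a / (1 - r)
S = 104 / (1 - (-8/13))
S = 104 / (21/13)
S = 1352/21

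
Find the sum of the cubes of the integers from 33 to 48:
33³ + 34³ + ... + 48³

Use ∑_{k=1}^{n} k³ = [n(n+1)/2]², then subtract the first 32 terms.
∑_{k=1}^{48} k³ = [48×49/2]² = 1176² = 1382976
∑_{k=1}^{32} k³ = [32×33/2]² = 528² = 278784
∑_{k=33}^{48} k³ = 1382976 - 278784 = 1104192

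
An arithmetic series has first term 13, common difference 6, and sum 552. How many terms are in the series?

Using S = n/2 × [2a + (n-1)d]
552 = n/2 × [2(13) + (n-1)(6)]
552 = n/2 × [26 + 6n - 6]
1104 = n × [20 + 6n]
6n² + (20)n - 1104 = 0
Discriminant: Δ = (20)² - 4(6)(-1104) = 400 + 26496 = 26896
√Δ = 164
n = [-(20) + √Δ] / (2·6) = (-20 + 164) / 12 = 144 / 12 = 12
(The negative root is discarded since n must be a positive integer.)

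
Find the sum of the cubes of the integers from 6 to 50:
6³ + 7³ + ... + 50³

Use ∑_{k=1}^{n} k³ = [n(n+1)/2]², then subtract the first 5 terms.
∑_{k=1}^{50} k³ = [50×51/2]² = 1275² = 1625625
∑_{k=1}^{5} k³ = [5×6/2]² = 15² = 225
∑_{k=6}^{50} k³ = 1625625 - 225 = 1625400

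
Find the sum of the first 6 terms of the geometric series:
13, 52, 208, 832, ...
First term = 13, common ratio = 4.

Sₙ = a(1 - rⁿ) / (1 - r)
S_6 = 13(1 - 4^6) / (1 - 4)
S_6 = 13(1 - 4096) / (-3)
S_6 = 17745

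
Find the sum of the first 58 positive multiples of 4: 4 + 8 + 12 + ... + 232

Factor out 4: = 4(1 + 2 + ... + 58) = 4 × n(n+1)/2
= 4 × 58×59/2
= 4 × 1711
= 6844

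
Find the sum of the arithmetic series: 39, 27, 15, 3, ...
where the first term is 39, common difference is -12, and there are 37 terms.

Sₙ = n/2 × (first + last)
Last term = a + (n-1)d = 39 + (37-1)×(-12) = -393
S_37 = 37/2 × (39 + (-393))
S_37 = 37/2 × (-354) = -6549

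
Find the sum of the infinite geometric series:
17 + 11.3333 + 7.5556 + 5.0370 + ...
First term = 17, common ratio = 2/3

For |r| < 1, S = a / (1 - r)
S = 17 / (1 - (2/3))
S = 17 / (1/3)
S = 51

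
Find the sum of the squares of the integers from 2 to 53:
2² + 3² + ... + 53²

Use ∑_{k=1}^{n} k² = n(n+1)(2n+1)/6, then subtract the first 1 terms.
∑_{k=1}^{53} k² = 53×54×107/6 = 51039
∑_{k=1}^{1} k² = 1×2×3/6 = 1
∑_{k=2}^{53} k² = 51039 - 1 = 51038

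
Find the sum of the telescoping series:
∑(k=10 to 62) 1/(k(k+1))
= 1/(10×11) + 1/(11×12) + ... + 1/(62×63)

Partial fractions: 1/(k(k+1)) = 1/k - 1/(k+1)
The series telescopes:
= (1/10 - 1/11) + (1/11 - 1/12) + ... + (1/62 - 1/63)
= 1/10 - 1/63
= 53/630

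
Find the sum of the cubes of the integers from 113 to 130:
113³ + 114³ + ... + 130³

Use ∑_{k=1}^{n} k³ = [n(n+1)/2]², then subtract the first 112 terms.
∑_{k=1}^{130} k³ = [130×131/2]² = 8515² = 72505225
∑_{k=1}^{112} k³ = [112×113/2]² = 6328² = 40043584
∑_{k=113}^{130} k³ = 72505225 - 40043584 = 32461641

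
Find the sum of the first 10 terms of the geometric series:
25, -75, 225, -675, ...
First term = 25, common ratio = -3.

Sₙ = a(1 - rⁿ) / (1 - r)
S_10 = 25(1 - (-3)^10) / (1 - (-3))
S_10 = 25(1 - 59049) / (4)
S_10 = -369050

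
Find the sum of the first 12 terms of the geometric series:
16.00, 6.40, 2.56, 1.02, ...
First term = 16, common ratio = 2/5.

Sₙ = a(1 - rⁿ) / (1 - r)
S_12 = 16(1 - (2/5)^12) / (1 - (2/5))
S_12 = 16(1 - (4096/244140625)) / (3/5)
S_12 = 1302061488/48828125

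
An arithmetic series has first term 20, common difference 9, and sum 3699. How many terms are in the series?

Using S = n/2 × [2a + (n-1)d]
3699 = n/2 × [2(20) + (n-1)(9)]
3699 = n/2 × [40 + 9n - 9]
7398 = n × [31 + 9n]
9n² + (31)n - 7398 = 0
Discriminant: Δ = (31)² - 4(9)(-7398) = 961 + 266328 = 267289
√Δ = 517
n = [-(31) + √Δ] / (2·9) = (-31 + 517) / 18 = 486 / 18 = 27
(The negative root is discarded since n must be a positive integer.)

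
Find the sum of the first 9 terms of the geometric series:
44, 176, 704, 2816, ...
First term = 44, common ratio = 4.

Sₙ = a(1 - rⁿ) / (1 - r)
S_9 = 44(1 - 4^9) / (1 - 4)
S_9 = 44(1 - 262144) / (-3)
S_9 = 3844764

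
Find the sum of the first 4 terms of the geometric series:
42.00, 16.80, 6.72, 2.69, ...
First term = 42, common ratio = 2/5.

Sₙ = a(1 - rⁿ) / (1 - r)
S_4 = 42(1 - (2/5)^4) / (1 - (2/5))
S_4 = 42(1 - (16/625)) / (3/5)
S_4 = 8526/125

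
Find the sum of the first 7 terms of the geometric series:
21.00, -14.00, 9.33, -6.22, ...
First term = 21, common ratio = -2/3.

Sₙ = a(1 - rⁿ) / (1 - r)
S_7 = 21(1 - (-2/3)^7) / (1 - (-2/3))
S_7 = 21(1 - (-128/2187)) / (5/3)
S_7 = 3241/243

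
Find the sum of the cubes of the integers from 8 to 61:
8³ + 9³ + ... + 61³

Use ∑_{k=1}^{n} k³ = [n(n+1)/2]², then subtract the first 7 terms.
∑_{k=1}^{61} k³ = [61×62/2]² = 1891² = 3575881
∑_{k=1}^{7} k³ = [7×8/2]² = 28² = 784
∑_{k=8}^{61} k³ = 3575881 - 784 = 3575097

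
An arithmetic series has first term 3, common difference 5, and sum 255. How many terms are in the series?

Using S = n/2 × [2a + (n-1)d]
255 = n/2 × [2(3) + (n-1)(5)]
255 = n/2 × [6 + 5n - 5]
510 = n × [1 + 5n]
5n² + (1)n - 510 = 0
Discriminant: Δ = (1)² - 4(5)(-510) = 1 + 10200 = 10201
√Δ = 101
n = [-(1) + √Δ] / (2·5) = (-1 + 101) / 10 = 100 / 10 = 10
(The negative root is discarded since n must be a positive integer.)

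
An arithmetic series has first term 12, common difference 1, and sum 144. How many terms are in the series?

Using S = n/2 × [2a + (n-1)d]
144 = n/2 × [2(12) + (n-1)(1)]
144 = n/2 × [24 + 1n - 1]
288 = n × [23 + 1n]
1n² + (23)n - 288 = 0
Discriminant: Δ = (23)² - 4(1)(-288) = 529 + 1152 = 1681
√Δ = 41
n = [-(23) + √Δ] / (2·1) = (-23 + 41) / 2 = 18 / 2 = 9
(The negative root is discarded since n must be a positive integer.)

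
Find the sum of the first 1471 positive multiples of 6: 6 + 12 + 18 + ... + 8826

Factor out 6: = 6(1 + 2 + ... + 1471) = 6 × n(n+1)/2
= 6 × 1471×1472/2
= 6 × 1082656
= 6495936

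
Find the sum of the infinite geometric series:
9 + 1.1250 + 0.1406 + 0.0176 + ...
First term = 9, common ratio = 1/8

For |r| < 1, S = a / (1 - r)
S = 9 / (1 - (1/8))
S = 9 / (7/8)
S = 72/7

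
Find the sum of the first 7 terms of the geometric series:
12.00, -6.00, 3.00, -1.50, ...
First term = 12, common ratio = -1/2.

Sₙ = a(1 - rⁿ) / (1 - r)
S_7 = 12(1 - (-1/2)^7) / (1 - (-1/2))
S_7 = 12(1 - (-1/128)) / (3/2)
S_7 = 129/16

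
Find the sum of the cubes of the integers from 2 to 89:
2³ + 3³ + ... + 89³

Use ∑_{k=1}^{n} k³ = [n(n+1)/2]², then subtract the first 1 terms.
∑_{k=1}^{89} k³ = [89×90/2]² = 4005² = 16040025
∑_{k=1}^{1} k³ = [1×2/2]² = 1² = 1
∑_{k=2}^{89} k³ = 16040025 - 1 = 16040024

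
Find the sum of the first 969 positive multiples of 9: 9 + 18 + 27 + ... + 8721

Factor out 9: = 9(1 + 2 + ... + 969) = 9 × n(n+1)/2
= 9 × 969×970/2
= 9 × 469965
= 4229685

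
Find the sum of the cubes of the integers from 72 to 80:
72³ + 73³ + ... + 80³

Use ∑_{k=1}^{n} k³ = [n(n+1)/2]², then subtract the first 71 terms.
∑_{k=1}^{80} k³ = [80×81/2]² = 3240² = 10497600
∑_{k=1}^{71} k³ = [71×72/2]² = 2556² = 6533136
∑_{k=72}^{80} k³ = 10497600 - 6533136 = 3964464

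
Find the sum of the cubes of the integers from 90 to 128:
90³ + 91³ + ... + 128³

Use ∑_{k=1}^{n} k³ = [n(n+1)/2]², then subtract the first 89 terms.
∑_{k=1}^{128} k³ = [128×129/2]² = 8256² = 68161536
∑_{k=1}^{89} k³ = [89×90/2]² = 4005² = 16040025
∑_{k=90}^{128} k³ = 68161536 - 16040025 = 52121511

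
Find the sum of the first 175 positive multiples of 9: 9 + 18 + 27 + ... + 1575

Factor out 9: = 9(1 + 2 + ... + 175) = 9 × n(n+1)/2
= 9 × 175×176/2
= 9 × 15400
= 138600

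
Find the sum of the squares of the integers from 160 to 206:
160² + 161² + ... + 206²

Use ∑_{k=1}^{n} k² = n(n+1)(2n+1)/6, then subtract the first 159 terms.
∑_{k=1}^{206} k² = 206×207×413/6 = 2935191
∑_{k=1}^{159} k² = 159×160×319/6 = 1352560
∑_{k=160}^{206} k² = 2935191 - 1352560 = 1582631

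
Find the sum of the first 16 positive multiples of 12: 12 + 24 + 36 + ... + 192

Factor out 12: = 12(1 + 2 + ... + 16) = 12 × n(n+1)/2
= 12 × 16×17/2
= 12 × 136
= 1632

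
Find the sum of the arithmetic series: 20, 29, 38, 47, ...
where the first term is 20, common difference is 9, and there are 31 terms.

Sₙ = n/2 × (first + last)
Last term = a + (n-1)d = 20 + (31-1)×9 = 290
S_31 = 31/2 × (20 + 290)
S_31 = 31/2 × 310 = 4805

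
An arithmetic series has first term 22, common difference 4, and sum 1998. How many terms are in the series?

Using S = n/2 × [2a + (n-1)d]
1998 = n/2 × [2(22) + (n-1)(4)]
1998 = n/2 × [44 + 4n - 4]
3996 = n × [40 + 4n]
4n² + (40)n - 3996 = 0
Discriminant: Δ = (40)² - 4(4)(-3996) = 1600 + 63936 = 65536
√Δ = 256
n = [-(40) + √Δ] / (2·4) = (-40 + 256) / 8 = 216 / 8 = 27
(The negative root is discarded since n must be a positive integer.)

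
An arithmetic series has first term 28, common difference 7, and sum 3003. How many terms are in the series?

Using S = n/2 × [2a + (n-1)d]
3003 = n/2 × [2(28) + (n-1)(7)]
3003 = n/2 × [56 + 7n - 7]
6006 = n × [49 + 7n]
7n² + (49)n - 6006 = 0
Discriminant: Δ = (49)² - 4(7)(-6006) = 2401 + 168168 = 170569
√Δ = 413
n = [-(49) + √Δ] / (2·7) = (-49 + 413) / 14 = 364 / 14 = 26
(The negative root is discarded since n must be a positive integer.)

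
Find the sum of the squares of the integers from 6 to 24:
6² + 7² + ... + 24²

Use ∑_{k=1}^{n} k² = n(n+1)(2n+1)/6, then subtract the first 5 terms.
∑_{k=1}^{24} k² = 24×25×49/6 = 4900
∑_{k=1}^{5} k² = 5×6×11/6 = 55
∑_{k=6}^{24} k² = 4900 - 55 = 4845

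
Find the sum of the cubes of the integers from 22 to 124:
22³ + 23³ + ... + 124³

Use ∑_{k=1}^{n} k³ = [n(n+1)/2]², then subtract the first 21 terms.
∑_{k=1}^{124} k³ = [124×125/2]² = 7750² = 60062500
∑_{k=1}^{21} k³ = [21×22/2]² = 231² = 53361
∑_{k=22}^{124} k³ = 60062500 - 53361 = 60009139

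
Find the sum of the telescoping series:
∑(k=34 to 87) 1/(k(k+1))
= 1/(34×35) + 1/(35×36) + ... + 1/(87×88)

Partial fractions: 1/(k(k+1)) = 1/k - 1/(k+1)
The series telescopes:
= (1/34 - 1/35) + (1/35 - 1/36) + ... + (1/87 - 1/88)
= 1/34 - 1/88
= 27/1496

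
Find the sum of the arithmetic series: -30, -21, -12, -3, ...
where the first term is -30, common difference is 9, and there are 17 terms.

Sₙ = n/2 × (first + last)
Last term = a + (n-1)d = -30 + (17-1)×9 = 114
S_17 = 17/2 × (-30 + 114)
S_17 = 17/2 × 84 = 714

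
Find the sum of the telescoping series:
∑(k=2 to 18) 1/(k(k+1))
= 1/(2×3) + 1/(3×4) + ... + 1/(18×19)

Partial fractions: 1/(k(k+1)) = 1/k - 1/(k+1)
The series telescopes:
= (1/2 - 1/3) + (1/3 - 1/4) + ... + (1/18 - 1/19)
= 1/2 - 1/19
= 17/38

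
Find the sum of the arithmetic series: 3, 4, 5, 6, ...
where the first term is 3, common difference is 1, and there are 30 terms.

Sₙ = n/2 × (first + last)
Last term = a + (n-1)d = 3 + (30-1)×1 = 32
S_30 = 30/2 × (3 + 32)
S_30 = 30/2 × 35 = 525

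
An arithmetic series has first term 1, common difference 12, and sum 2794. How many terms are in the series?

Using S = n/2 × [2a + (n-1)d]
2794 = n/2 × [2(1) + (n-1)(12)]
2794 = n/2 × [2 + 12n - 12]
5588 = n × [-10 + 12n]
12n² + (-10)n - 5588 = 0
Discriminant: Δ = (-10)² - 4(12)(-5588) = 100 + 268224 = 268324
√Δ = 518
n = [-(-10) + √Δ] / (2·12) = (10 + 518) / 24 = 528 / 24 = 22
(The negative root is discarded since n must be a positive integer.)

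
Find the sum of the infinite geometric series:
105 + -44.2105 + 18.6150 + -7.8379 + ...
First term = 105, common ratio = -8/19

For |r| < 1, S = a / (1 - r)
S = 105 / (1 - (-8/19))
S = 105 / (27/19)
S = 665/9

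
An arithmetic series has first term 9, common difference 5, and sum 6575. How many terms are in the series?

Using S = n/2 × [2a + (n-1)d]
6575 = n/2 × [2(9) + (n-1)(5)]
6575 = n/2 × [18 + 5n - 5]
13150 = n × [13 + 5n]
5n² + (13)n - 13150 = 0
Discriminant: Δ = (13)² - 4(5)(-13150) = 169 + 263000 = 263169
√Δ = 513
n = [-(13) + √Δ] / (2·5) = (-13 + 513) / 10 = 500 / 10 = 50
(The negative root is discarded since n must be a positive integer.)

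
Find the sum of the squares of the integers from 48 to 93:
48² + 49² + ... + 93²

Use ∑_{k=1}^{n} k² = n(n+1)(2n+1)/6, then subtract the first 47 terms.
∑_{k=1}^{93} k² = 93×94×187/6 = 272459
∑_{k=1}^{47} k² = 47×48×95/6 = 35720
∑_{k=48}^{93} k² = 272459 - 35720 = 236739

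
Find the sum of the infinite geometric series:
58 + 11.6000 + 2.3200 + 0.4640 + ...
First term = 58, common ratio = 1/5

For |r| < 1, S = a / (1 - r)
S = 58 / (1 - (1/5))
S = 58 / (4/5)
S = 145/2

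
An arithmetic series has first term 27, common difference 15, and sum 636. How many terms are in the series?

Using S = n/2 × [2a + (n-1)d]
636 = n/2 × [2(27) + (n-1)(15)]
636 = n/2 × [54 + 15n - 15]
1272 = n × [39 + 15n]
15n² + (39)n - 1272 = 0
Discriminant: Δ = (39)² - 4(15)(-1272) = 1521 + 76320 = 77841
√Δ = 279
n = [-(39) + √Δ] / (2·15) = (-39 + 279) / 30 = 240 / 30 = 8
(The negative root is discarded since n must be a positive integer.)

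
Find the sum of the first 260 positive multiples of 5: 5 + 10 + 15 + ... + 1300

Factor out 5: = 5(1 + 2 + ... + 260) = 5 × n(n+1)/2
= 5 × 260×261/2
= 5 × 33930
= 169650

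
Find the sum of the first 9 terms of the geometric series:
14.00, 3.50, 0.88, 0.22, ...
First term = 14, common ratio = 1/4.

Sₙ = a(1 - rⁿ) / (1 - r)
S_9 = 14(1 - (1/4)^9) / (1 - (1/4))
S_9 = 14(1 - (1/262144)) / (3/4)
S_9 = 611667/32768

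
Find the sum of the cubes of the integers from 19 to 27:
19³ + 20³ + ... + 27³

Use ∑_{k=1}^{n} k³ = [n(n+1)/2]², then subtract the first 18 terms.
∑_{k=1}^{27} k³ = [27×28/2]² = 378² = 142884
∑_{k=1}^{18} k³ = [18×19/2]² = 171² = 29241
∑_{k=19}^{27} k³ = 142884 - 29241 = 113643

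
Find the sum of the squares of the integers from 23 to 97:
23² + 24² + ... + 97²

Use ∑_{k=1}^{n} k² = n(n+1)(2n+1)/6, then subtract the first 22 terms.
∑_{k=1}^{97} k² = 97×98×195/6 = 308945
∑_{k=1}^{22} k² = 22×23×45/6 = 3795
∑_{k=23}^{97} k² = 308945 - 3795 = 305150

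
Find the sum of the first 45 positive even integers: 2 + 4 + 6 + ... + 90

Sum of first n even numbers = n(n+1)
= 45×46
= 2070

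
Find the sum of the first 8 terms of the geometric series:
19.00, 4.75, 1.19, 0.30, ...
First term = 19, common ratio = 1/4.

Sₙ = a(1 - rⁿ) / (1 - r)
S_8 = 19(1 - (1/4)^8) / (1 - (1/4))
S_8 = 19(1 - (1/65536)) / (3/4)
S_8 = 415055/16384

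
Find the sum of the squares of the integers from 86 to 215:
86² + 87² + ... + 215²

Use ∑_{k=1}^{n} k² = n(n+1)(2n+1)/6, then subtract the first 85 terms.
∑_{k=1}^{215} k² = 215×216×431/6 = 3335940
∑_{k=1}^{85} k² = 85×86×171/6 = 208335
∑_{k=86}^{215} k² = 3335940 - 208335 = 3127605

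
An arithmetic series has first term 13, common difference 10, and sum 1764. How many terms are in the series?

Using S = n/2 × [2a + (n-1)d]
1764 = n/2 × [2(13) + (n-1)(10)]
1764 = n/2 × [26 + 10n - 10]
3528 = n × [16 + 10n]
10n² + (16)n - 3528 = 0
Discriminant: Δ = (16)² - 4(10)(-3528) = 256 + 141120 = 141376
√Δ = 376
n = [-(16) + √Δ] / (2·10) = (-16 + 376) / 20 = 360 / 20 = 18
(The negative root is discarded since n must be a positive integer.)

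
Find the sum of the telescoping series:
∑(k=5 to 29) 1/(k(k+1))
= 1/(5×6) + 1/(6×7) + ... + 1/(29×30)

Partial fractions: 1/(k(k+1)) = 1/k - 1/(k+1)
The series telescopes:
= (1/5 - 1/6) + (1/6 - 1/7) + ... + (1/29 - 1/30)
= 1/5 - 1/30
= 1/6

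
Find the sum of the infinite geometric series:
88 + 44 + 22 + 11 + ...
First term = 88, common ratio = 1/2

For |r| < 1, S = a / (1 - r)
S = 88 / (1 - (1/2))
S = 88 / (1/2)
S = 176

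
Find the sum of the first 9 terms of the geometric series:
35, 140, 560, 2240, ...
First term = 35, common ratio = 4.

Sₙ = a(1 - rⁿ) / (1 - r)
S_9 = 35(1 - 4^9) / (1 - 4)
S_9 = 35(1 - 262144) / (-3)
S_9 = 3058335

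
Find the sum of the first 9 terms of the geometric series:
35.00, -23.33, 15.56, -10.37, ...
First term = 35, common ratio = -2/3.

Sₙ = a(1 - rⁿ) / (1 - r)
S_9 = 35(1 - (-2/3)^9) / (1 - (-2/3))
S_9 = 35(1 - (-512/19683)) / (5/3)
S_9 = 141365/6561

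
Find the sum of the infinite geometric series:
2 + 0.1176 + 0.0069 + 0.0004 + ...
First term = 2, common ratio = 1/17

For |r| < 1, S = a / (1 - r)
S = 2 / (1 - (1/17))
S = 2 / (16/17)
S = 17/8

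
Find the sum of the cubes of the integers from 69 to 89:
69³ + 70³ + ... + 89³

Use ∑_{k=1}^{n} k³ = [n(n+1)/2]², then subtract the first 68 terms.
∑_{k=1}^{89} k³ = [89×90/2]² = 4005² = 16040025
∑_{k=1}^{68} k³ = [68×69/2]² = 2346² = 5503716
∑_{k=69}^{89} k³ = 16040025 - 5503716 = 10536309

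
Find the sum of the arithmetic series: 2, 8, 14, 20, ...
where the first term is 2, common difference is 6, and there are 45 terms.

Sₙ = n/2 × (first + last)
Last term = a + (n-1)d = 2 + (45-1)×6 = 266
S_45 = 45/2 × (2 + 266)
S_45 = 45/2 × 268 = 6030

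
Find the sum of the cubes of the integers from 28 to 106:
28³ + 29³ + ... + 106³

Use ∑_{k=1}^{n} k³ = [n(n+1)/2]², then subtract the first 27 terms.
∑_{k=1}^{106} k³ = [106×107/2]² = 5671² = 32160241
∑_{k=1}^{27} k³ = [27×28/2]² = 378² = 142884
∑_{k=28}^{106} k³ = 32160241 - 142884 = 32017357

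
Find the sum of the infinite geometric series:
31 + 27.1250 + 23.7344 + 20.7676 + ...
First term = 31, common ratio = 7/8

For |r| < 1, S = a / (1 - r)
S = 31 / (1 - (7/8))
S = 31 / (1/8)
S = 248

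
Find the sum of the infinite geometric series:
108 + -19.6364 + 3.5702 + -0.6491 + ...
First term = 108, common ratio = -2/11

For |r| < 1, S = a / (1 - r)
S = 108 / (1 - (-2/11))
S = 108 / (13/11)
S = 1188/13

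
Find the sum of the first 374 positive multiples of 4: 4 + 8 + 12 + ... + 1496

Factor out 4: = 4(1 + 2 + ... + 374) = 4 × n(n+1)/2
= 4 × 374×375/2
= 4 × 70125
= 280500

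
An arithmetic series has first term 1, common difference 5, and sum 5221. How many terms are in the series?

Using S = n/2 × [2a + (n-1)d]
5221 = n/2 × [2(1) + (n-1)(5)]
5221 = n/2 × [2 + 5n - 5]
10442 = n × [-3 + 5n]
5n² + (-3)n - 10442 = 0
Discriminant: Δ = (-3)² - 4(5)(-10442) = 9 + 208840 = 208849
√Δ = 457
n = [-(-3) + √Δ] / (2·5) = (3 + 457) / 10 = 460 / 10 = 46
(The negative root is discarded since n must be a positive integer.)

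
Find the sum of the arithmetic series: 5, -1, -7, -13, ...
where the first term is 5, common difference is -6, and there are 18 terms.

Sₙ = n/2 × (first + last)
Last term = a + (n-1)d = 5 + (18-1)×(-6) = -97
S_18 = 18/2 × (5 + (-97))
S_18 = 18/2 × (-92) = -828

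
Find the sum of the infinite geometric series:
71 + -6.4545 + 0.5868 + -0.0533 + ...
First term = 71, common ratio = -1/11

For |r| < 1, S = a / (1 - r)
S = 71 / (1 - (-1/11))
S = 71 / (12/11)
S = 781/12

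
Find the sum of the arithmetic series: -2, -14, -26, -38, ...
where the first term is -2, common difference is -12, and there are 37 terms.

Sₙ = n/2 × (first + last)
Last term = a + (n-1)d = -2 + (37-1)×(-12) = -434
S_37 = 37/2 × (-2 + (-434))
S_37 = 37/2 × (-436) = -8066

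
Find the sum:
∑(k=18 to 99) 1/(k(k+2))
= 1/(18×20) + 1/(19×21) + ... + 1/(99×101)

Partial fractions: 1/(k(k+2)) = (1/2)[1/k - 1/(k+2)]
Telescoping leaves the first two and last two terms:
= (1/2)[1/18 + 1/19 - 1/100 - 1/101]
= 152479/3454200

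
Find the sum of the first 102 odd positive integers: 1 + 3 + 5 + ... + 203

Sum of first n odd numbers = n²
= 102²
= 10404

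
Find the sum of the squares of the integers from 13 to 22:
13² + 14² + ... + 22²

Use ∑_{k=1}^{n} k² = n(n+1)(2n+1)/6, then subtract the first 12 terms.
∑_{k=1}^{22} k² = 22×23×45/6 = 3795
∑_{k=1}^{12} k² = 12×13×25/6 = 650
∑_{k=13}^{22} k² = 3795 - 650 = 3145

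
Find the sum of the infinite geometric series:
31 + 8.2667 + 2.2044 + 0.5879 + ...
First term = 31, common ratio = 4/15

For |r| < 1, S = a / (1 - r)
S = 31 / (1 - (4/15))
S = 31 / (11/15)
S = 465/11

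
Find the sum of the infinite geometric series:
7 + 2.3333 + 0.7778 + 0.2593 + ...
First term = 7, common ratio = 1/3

For |r| < 1, S = a / (1 - r)
S = 7 / (1 - (1/3))
S = 7 / (2/3)
S = 21/2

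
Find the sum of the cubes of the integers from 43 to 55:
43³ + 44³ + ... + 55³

Use ∑_{k=1}^{n} k³ = [n(n+1)/2]², then subtract the first 42 terms.
∑_{k=1}^{55} k³ = [55×56/2]² = 1540² = 2371600
∑_{k=1}^{42} k³ = [42×43/2]² = 903² = 815409
∑_{k=43}^{55} k³ = 2371600 - 815409 = 1556191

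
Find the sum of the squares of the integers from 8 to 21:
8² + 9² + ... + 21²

Use ∑_{k=1}^{n} k² = n(n+1)(2n+1)/6, then subtract the first 7 terms.
∑_{k=1}^{21} k² = 21×22×43/6 = 3311
∑_{k=1}^{7} k² = 7×8×15/6 = 140
∑_{k=8}^{21} k² = 3311 - 140 = 3171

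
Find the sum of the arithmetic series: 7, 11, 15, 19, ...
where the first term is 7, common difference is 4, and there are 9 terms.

Sₙ = n/2 × (first + last)
Last term = a + (n-1)d = 7 + (9-1)×4 = 39
S_9 = 9/2 × (7 + 39)
S_9 = 9/2 × 46 = 207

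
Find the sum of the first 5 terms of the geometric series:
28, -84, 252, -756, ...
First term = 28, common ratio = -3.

Sₙ = a(1 - rⁿ) / (1 - r)
S_5 = 28(1 - (-3)^5) / (1 - (-3))
S_5 = 28(1 - (-243)) / (4)
S_5 = 1708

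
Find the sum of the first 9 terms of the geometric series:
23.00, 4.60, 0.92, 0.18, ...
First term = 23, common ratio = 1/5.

Sₙ = a(1 - rⁿ) / (1 - r)
S_9 = 23(1 - (1/5)^9) / (1 - (1/5))
S_9 = 23(1 - (1/1953125)) / (4/5)
S_9 = 11230463/390625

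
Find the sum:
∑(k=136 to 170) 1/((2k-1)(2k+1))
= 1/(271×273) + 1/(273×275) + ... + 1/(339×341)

Partial fractions: 1/((2k-1)(2k+1)) = (1/2)[1/(2k-1) - 1/(2k+1)]
The series telescopes:
= (1/2)[1/271 - 1/341]
= 35/92411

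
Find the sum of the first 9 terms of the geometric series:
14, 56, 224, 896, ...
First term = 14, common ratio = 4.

Sₙ = a(1 - rⁿ) / (1 - r)
S_9 = 14(1 - 4^9) / (1 - 4)
S_9 = 14(1 - 262144) / (-3)
S_9 = 1223334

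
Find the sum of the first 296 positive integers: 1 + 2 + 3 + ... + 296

Formula: ∑k = n(n+1)/2
= 296×297/2
= 87912/2
= 43956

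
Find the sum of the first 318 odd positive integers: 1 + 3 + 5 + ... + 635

Sum of first n odd numbers = n²
= 318²
= 101124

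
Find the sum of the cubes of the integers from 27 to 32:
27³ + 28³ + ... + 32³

Use ∑_{k=1}^{n} k³ = [n(n+1)/2]², then subtract the first 26 terms.
∑_{k=1}^{32} k³ = [32×33/2]² = 528² = 278784
∑_{k=1}^{26} k³ = [26×27/2]² = 351² = 123201
∑_{k=27}^{32} k³ = 278784 - 123201 = 155583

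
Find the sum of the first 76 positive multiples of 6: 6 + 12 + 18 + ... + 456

Factor out 6: = 6(1 + 2 + ... + 76) = 6 × n(n+1)/2
= 6 × 76×77/2
= 6 × 2926
= 17556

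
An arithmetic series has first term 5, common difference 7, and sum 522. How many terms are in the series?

Using S = n/2 × [2a + (n-1)d]
522 = n/2 × [2(5) + (n-1)(7)]
522 = n/2 × [10 + 7n - 7]
1044 = n × [3 + 7n]
7n² + (3)n - 1044 = 0
Discriminant: Δ = (3)² - 4(7)(-1044) = 9 + 29232 = 29241
√Δ = 171
n = [-(3) + √Δ] / (2·7) = (-3 + 171) / 14 = 168 / 14 = 12
(The negative root is discarded since n must be a positive integer.)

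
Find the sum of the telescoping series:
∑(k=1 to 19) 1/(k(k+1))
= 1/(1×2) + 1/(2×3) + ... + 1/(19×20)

Partial fractions: 1/(k(k+1)) = 1/k - 1/(k+1)
The series telescopes:
= (1/1 - 1/2) + (1/2 - 1/3) + ... + (1/19 - 1/20)
= 1/1 - 1/20
= 19/20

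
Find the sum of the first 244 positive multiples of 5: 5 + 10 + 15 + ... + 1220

Factor out 5: = 5(1 + 2 + ... + 244) = 5 × n(n+1)/2
= 5 × 244×245/2
= 5 × 29890
= 149450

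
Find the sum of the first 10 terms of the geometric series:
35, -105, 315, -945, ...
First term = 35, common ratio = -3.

Sₙ = a(1 - rⁿ) / (1 - r)
S_10 = 35(1 - (-3)^10) / (1 - (-3))
S_10 = 35(1 - 59049) / (4)
S_10 = -516670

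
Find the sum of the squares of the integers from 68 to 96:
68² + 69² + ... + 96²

Use ∑_{k=1}^{n} k² = n(n+1)(2n+1)/6, then subtract the first 67 terms.
∑_{k=1}^{96} k² = 96×97×193/6 = 299536
∑_{k=1}^{67} k² = 67×68×135/6 = 102510
∑_{k=68}^{96} k² = 299536 - 102510 = 197026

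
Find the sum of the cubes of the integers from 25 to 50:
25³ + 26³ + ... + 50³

Use ∑_{k=1}^{n} k³ = [n(n+1)/2]², then subtract the first 24 terms.
∑_{k=1}^{50} k³ = [50×51/2]² = 1275² = 1625625
∑_{k=1}^{24} k³ = [24×25/2]² = 300² = 90000
∑_{k=25}^{50} k³ = 1625625 - 90000 = 1535625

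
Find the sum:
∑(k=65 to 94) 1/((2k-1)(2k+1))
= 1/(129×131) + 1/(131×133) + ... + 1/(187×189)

Partial fractions: 1/((2k-1)(2k+1)) = (1/2)[1/(2k-1) - 1/(2k+1)]
The series telescopes:
= (1/2)[1/129 - 1/189]
= 10/8127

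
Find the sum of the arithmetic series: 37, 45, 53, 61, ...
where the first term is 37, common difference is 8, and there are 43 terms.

Sₙ = n/2 × (first + last)
Last term = a + (n-1)d = 37 + (43-1)×8 = 373
S_43 = 43/2 × (37 + 373)
S_43 = 43/2 × 410 = 8815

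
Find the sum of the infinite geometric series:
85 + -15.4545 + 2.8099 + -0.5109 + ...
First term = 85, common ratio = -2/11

For |r| < 1, S = a / (1 - r)
S = 85 / (1 - (-2/11))
S = 85 / (13/11)
S = 935/13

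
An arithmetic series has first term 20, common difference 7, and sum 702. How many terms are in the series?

Using S = n/2 × [2a + (n-1)d]
702 = n/2 × [2(20) + (n-1)(7)]
702 = n/2 × [40 + 7n - 7]
1404 = n × [33 + 7n]
7n² + (33)n - 1404 = 0
Discriminant: Δ = (33)² - 4(7)(-1404) = 1089 + 39312 = 40401
√Δ = 201
n = [-(33) + √Δ] / (2·7) = (-33 + 201) / 14 = 168 / 14 = 12
(The negative root is discarded since n must be a positive integer.)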